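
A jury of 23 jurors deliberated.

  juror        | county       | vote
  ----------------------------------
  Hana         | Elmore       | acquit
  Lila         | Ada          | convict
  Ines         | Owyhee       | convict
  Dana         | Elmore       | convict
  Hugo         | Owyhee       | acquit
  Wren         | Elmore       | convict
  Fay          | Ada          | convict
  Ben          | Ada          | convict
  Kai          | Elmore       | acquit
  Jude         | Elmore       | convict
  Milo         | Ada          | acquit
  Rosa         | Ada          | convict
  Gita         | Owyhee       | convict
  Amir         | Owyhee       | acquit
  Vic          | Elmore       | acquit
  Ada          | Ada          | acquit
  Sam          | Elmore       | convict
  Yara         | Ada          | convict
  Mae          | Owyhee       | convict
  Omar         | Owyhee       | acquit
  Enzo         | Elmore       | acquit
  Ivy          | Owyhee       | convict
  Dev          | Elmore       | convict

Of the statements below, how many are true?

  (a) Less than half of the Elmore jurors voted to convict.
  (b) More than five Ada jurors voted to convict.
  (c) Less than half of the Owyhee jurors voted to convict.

(a) Elmore: |A| = 9, |A ∩ B| = 5; needs |A ∩ B| < |A ∖ B| — false.
(b) Ada: |A| = 7, |A ∩ B| = 5; needs |A ∩ B| > 5 — false.
(c) Owyhee: |A| = 7, |A ∩ B| = 4; needs |A ∩ B| < |A ∖ B| — false.

0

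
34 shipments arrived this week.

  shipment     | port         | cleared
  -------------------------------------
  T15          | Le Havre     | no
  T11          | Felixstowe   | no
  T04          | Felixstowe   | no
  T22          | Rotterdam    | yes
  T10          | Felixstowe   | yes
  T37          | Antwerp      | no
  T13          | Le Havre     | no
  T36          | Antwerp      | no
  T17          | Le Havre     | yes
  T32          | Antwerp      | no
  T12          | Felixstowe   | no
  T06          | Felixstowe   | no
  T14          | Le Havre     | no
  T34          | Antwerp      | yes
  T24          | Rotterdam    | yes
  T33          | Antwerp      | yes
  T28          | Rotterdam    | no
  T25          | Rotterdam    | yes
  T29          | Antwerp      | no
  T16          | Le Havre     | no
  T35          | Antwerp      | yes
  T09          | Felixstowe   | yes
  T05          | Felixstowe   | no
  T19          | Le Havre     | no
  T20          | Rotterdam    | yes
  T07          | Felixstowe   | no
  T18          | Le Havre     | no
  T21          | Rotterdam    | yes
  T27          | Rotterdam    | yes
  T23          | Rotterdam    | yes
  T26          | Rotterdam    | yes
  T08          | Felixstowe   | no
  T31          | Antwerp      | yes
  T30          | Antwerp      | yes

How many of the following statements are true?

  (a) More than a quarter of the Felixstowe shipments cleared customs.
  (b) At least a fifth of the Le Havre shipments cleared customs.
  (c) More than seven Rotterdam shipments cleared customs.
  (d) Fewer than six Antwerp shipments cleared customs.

(a) Felixstowe: |A| = 9, |A ∩ B| = 2; needs |A ∩ B| / |A| > 1/4 — false.
(b) Le Havre: |A| = 7, |A ∩ B| = 1; needs |A ∩ B| / |A| ≥ 1/5 — false.
(c) Rotterdam: |A| = 9, |A ∩ B| = 8; needs |A ∩ B| > 7 — true.
(d) Antwerp: |A| = 9, |A ∩ B| = 5; needs |A ∩ B| < 6 — true.

2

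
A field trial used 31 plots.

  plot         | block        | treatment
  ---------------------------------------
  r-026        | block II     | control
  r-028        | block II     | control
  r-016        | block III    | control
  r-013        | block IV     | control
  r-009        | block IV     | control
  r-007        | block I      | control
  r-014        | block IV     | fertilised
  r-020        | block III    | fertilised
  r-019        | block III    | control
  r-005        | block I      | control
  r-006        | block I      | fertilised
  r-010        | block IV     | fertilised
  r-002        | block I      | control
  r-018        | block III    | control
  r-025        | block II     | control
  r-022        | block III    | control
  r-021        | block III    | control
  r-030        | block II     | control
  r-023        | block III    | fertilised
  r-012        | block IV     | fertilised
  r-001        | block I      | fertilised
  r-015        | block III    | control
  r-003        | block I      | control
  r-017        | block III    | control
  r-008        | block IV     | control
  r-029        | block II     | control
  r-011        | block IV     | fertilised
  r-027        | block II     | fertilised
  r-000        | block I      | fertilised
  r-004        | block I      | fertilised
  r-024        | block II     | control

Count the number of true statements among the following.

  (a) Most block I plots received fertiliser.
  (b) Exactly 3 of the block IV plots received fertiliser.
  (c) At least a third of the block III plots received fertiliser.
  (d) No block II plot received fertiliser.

0

(a) block I: |A| = 8, |A ∩ B| = 4; needs |A ∩ B| > |A ∖ B| — false.
(b) block IV: |A| = 7, |A ∩ B| = 4; needs |A ∩ B| = 3 — false.
(c) block III: |A| = 9, |A ∩ B| = 2; needs |A ∩ B| / |A| ≥ 1/3 — false.
(d) block II: |A| = 7, |A ∩ B| = 1; needs A ∩ B = ∅ (|A ∩ B| = 0) — false.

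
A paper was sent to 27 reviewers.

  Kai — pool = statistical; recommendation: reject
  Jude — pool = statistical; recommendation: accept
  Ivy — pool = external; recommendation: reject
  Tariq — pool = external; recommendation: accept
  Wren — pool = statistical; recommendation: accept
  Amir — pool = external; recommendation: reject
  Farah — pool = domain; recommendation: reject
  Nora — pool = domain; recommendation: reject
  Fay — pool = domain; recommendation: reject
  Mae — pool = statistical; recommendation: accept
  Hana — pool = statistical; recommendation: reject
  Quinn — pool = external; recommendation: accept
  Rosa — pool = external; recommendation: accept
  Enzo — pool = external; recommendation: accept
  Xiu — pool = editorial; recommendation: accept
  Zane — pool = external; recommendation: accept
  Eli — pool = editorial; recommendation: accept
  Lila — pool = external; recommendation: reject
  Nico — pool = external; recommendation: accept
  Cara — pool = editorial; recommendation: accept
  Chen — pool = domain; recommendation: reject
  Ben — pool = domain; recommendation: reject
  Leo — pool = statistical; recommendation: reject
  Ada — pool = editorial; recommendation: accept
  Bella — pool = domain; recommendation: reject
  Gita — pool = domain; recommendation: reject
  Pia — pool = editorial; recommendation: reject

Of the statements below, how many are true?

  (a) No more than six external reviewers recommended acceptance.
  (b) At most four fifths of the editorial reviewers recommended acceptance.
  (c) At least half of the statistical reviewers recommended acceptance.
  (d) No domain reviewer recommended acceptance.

(a) external: |A| = 9, |A ∩ B| = 6; needs |A ∩ B| ≤ 6 — true.
(b) editorial: |A| = 5, |A ∩ B| = 4; needs |A ∩ B| / |A| ≤ 4/5 — true.
(c) statistical: |A| = 6, |A ∩ B| = 3; needs |A ∩ B| ≥ |A ∖ B| — true.
(d) domain: |A| = 7, |A ∩ B| = 0; needs A ∩ B = ∅ (|A ∩ B| = 0) — true.

4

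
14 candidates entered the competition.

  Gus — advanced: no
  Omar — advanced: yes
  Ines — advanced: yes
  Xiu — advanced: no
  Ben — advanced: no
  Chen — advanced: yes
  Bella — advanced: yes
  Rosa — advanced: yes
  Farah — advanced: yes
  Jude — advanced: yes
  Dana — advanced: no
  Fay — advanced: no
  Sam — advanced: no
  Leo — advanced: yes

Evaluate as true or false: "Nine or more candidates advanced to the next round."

Truth condition: |A ∩ B| ≥ 9.
A (the restrictor) = {Gus, Omar, Ines, Xiu, Ben, Chen, Bella, Rosa, Farah, Jude, Dana, Fay, Sam, Leo}, |A| = 14.
A ∩ B = {Omar, Ines, Chen, Bella, Rosa, Farah, Jude, Leo}, so |A ∩ B| = 8.
|A ∩ B| = 8, so the statement is false.

False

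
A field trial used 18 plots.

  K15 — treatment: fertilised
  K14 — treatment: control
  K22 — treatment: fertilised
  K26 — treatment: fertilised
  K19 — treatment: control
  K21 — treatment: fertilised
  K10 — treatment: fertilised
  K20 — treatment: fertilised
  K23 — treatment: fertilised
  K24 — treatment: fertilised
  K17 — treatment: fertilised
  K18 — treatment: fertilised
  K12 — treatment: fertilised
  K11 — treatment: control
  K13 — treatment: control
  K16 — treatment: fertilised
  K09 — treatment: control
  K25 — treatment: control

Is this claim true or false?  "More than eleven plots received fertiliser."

The determiner here denotes the relation: |A ∩ B| > 11.
|A| = 18, |A ∩ B| = 12, |A ∖ B| = 6.
|A ∩ B| = 12, so the statement is true.

True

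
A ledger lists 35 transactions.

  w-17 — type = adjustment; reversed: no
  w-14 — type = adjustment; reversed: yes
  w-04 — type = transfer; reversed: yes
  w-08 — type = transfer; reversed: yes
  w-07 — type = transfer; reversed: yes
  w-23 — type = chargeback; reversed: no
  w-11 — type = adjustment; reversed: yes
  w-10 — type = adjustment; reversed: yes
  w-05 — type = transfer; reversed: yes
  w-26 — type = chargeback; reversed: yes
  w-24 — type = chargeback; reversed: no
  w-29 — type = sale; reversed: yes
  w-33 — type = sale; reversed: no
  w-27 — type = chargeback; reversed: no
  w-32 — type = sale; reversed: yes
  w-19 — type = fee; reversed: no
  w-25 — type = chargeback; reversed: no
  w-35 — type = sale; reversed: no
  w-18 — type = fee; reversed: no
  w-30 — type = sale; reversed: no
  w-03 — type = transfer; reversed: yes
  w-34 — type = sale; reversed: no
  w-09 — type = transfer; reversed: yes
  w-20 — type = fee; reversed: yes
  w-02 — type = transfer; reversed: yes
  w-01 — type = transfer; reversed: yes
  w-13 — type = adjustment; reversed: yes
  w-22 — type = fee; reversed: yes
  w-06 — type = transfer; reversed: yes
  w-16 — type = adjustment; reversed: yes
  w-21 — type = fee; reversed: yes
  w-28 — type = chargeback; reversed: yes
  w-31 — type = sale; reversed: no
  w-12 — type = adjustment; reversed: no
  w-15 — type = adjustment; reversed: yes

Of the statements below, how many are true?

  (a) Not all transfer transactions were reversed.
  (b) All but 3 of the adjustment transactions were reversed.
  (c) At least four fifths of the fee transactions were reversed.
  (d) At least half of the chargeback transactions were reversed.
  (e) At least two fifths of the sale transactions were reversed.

(a) transfer: |A| = 9, |A ∩ B| = 9; needs A ⊄ B (|A ∖ B| ≥ 1) — false.
(b) adjustment: |A| = 8, |A ∩ B| = 6; needs |A ∖ B| = 3 — false.
(c) fee: |A| = 5, |A ∩ B| = 3; needs |A ∩ B| / |A| ≥ 4/5 — false.
(d) chargeback: |A| = 6, |A ∩ B| = 2; needs |A ∩ B| ≥ |A ∖ B| — false.
(e) sale: |A| = 7, |A ∩ B| = 2; needs |A ∩ B| / |A| ≥ 2/5 — false.

0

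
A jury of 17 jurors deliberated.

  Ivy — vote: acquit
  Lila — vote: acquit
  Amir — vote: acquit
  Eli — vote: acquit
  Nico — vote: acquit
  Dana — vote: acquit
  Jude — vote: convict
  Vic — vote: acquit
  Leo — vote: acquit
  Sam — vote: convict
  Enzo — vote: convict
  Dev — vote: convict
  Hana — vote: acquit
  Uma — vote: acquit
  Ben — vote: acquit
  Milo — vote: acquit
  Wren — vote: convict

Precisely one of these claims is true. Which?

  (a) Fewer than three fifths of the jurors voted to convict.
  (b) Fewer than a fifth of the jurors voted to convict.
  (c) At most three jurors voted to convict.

(a)

|A| = 17, |A ∩ B| = 5, |A ∖ B| = 12.
(a) requires |A ∩ B| / |A| < 3/5: true.
(b) requires |A ∩ B| / |A| < 1/5: false.
(c) requires |A ∩ B| ≤ 3: false.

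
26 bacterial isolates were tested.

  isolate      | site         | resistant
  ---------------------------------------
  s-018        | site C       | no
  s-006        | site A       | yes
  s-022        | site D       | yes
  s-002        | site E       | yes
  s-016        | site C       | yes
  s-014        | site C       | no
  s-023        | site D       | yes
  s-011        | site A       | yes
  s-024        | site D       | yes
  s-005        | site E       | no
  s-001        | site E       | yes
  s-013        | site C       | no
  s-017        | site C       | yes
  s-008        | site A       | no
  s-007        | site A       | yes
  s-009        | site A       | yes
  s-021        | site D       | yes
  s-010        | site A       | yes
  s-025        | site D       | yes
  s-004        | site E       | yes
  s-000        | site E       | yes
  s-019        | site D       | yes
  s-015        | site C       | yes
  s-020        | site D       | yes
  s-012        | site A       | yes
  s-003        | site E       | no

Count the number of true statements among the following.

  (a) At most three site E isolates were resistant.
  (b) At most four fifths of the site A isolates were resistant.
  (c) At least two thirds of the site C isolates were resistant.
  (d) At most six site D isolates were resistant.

0

(a) site E: |A| = 6, |A ∩ B| = 4; needs |A ∩ B| ≤ 3 — false.
(b) site A: |A| = 7, |A ∩ B| = 6; needs |A ∩ B| / |A| ≤ 4/5 — false.
(c) site C: |A| = 6, |A ∩ B| = 3; needs |A ∩ B| / |A| ≥ 2/3 — false.
(d) site D: |A| = 7, |A ∩ B| = 7; needs |A ∩ B| ≤ 6 — false.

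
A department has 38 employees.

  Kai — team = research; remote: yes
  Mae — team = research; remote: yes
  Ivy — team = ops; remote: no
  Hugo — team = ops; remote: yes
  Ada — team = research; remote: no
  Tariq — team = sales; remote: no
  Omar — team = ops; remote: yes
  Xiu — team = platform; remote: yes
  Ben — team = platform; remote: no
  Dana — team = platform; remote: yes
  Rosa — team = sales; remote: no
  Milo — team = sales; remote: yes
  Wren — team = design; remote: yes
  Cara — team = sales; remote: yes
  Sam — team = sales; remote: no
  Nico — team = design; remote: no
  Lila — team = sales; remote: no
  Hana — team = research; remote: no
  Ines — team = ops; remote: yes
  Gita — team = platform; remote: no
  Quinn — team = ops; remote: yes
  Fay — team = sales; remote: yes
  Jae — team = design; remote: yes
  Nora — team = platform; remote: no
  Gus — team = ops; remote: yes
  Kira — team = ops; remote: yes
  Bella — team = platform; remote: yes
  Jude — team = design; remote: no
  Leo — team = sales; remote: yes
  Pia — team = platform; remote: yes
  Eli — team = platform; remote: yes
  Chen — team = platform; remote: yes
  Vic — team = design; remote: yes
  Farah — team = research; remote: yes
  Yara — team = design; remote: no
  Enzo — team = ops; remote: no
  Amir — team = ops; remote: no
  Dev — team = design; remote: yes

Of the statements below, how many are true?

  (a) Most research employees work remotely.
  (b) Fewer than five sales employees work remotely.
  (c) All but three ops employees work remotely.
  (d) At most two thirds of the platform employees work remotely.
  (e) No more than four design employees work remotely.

5

(a) research: |A| = 5, |A ∩ B| = 3; needs |A ∩ B| > |A ∖ B| — true.
(b) sales: |A| = 8, |A ∩ B| = 4; needs |A ∩ B| < 5 — true.
(c) ops: |A| = 9, |A ∩ B| = 6; needs |A ∖ B| = 3 — true.
(d) platform: |A| = 9, |A ∩ B| = 6; needs |A ∩ B| / |A| ≤ 2/3 — true.
(e) design: |A| = 7, |A ∩ B| = 4; needs |A ∩ B| ≤ 4 — true.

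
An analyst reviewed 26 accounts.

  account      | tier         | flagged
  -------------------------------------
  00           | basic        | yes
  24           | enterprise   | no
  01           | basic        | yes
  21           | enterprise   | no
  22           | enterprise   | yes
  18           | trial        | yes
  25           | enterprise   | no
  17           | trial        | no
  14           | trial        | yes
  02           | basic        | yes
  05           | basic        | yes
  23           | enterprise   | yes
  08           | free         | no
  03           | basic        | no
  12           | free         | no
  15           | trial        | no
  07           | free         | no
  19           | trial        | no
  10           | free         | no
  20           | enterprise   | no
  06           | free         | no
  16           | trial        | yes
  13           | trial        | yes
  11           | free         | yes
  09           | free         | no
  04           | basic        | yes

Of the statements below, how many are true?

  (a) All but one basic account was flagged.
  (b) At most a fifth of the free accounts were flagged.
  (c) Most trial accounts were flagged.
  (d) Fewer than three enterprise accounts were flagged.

(a) basic: |A| = 6, |A ∩ B| = 5; needs |A ∖ B| = 1 — true.
(b) free: |A| = 7, |A ∩ B| = 1; needs |A ∩ B| / |A| ≤ 1/5 — true.
(c) trial: |A| = 7, |A ∩ B| = 4; needs |A ∩ B| > |A ∖ B| — true.
(d) enterprise: |A| = 6, |A ∩ B| = 2; needs |A ∩ B| < 3 — true.

4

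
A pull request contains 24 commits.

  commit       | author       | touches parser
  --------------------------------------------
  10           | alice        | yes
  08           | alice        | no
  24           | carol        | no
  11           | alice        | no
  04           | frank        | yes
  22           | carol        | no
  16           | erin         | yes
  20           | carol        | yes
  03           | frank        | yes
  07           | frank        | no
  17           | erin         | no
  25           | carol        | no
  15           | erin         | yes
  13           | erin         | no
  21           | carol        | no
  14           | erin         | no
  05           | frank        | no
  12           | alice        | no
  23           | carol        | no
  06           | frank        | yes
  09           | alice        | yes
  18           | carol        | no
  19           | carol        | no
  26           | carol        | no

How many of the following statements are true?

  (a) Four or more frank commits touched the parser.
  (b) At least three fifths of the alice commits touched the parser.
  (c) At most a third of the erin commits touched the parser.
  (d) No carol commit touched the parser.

(a) frank: |A| = 5, |A ∩ B| = 3; needs |A ∩ B| ≥ 4 — false.
(b) alice: |A| = 5, |A ∩ B| = 2; needs |A ∩ B| / |A| ≥ 3/5 — false.
(c) erin: |A| = 5, |A ∩ B| = 2; needs |A ∩ B| / |A| ≤ 1/3 — false.
(d) carol: |A| = 9, |A ∩ B| = 1; needs A ∩ B = ∅ (|A ∩ B| = 0) — false.

0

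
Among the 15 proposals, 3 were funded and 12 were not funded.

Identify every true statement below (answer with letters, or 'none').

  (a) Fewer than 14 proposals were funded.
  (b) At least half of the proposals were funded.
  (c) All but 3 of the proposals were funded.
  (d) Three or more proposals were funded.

(a), (d)

|A| = 15, |A ∩ B| = 3, |A ∖ B| = 12.
(a) |A ∩ B| < 14: holds.
(b) |A ∩ B| ≥ |A ∖ B|: fails.
(c) |A ∖ B| = 3: fails.
(d) |A ∩ B| ≥ 3: holds.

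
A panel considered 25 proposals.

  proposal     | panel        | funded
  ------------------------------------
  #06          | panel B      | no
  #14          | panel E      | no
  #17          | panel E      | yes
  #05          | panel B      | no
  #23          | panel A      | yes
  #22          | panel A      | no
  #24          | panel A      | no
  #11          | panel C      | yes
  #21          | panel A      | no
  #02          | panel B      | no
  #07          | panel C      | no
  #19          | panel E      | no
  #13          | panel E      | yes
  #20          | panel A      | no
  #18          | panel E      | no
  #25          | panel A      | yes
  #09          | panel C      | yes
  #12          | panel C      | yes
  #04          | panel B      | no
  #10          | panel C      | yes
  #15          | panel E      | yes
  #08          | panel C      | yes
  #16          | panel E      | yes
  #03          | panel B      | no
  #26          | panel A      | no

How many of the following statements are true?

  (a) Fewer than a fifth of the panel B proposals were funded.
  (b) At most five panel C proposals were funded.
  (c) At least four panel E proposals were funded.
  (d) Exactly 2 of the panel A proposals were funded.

4

(a) panel B: |A| = 5, |A ∩ B| = 0; needs |A ∩ B| / |A| < 1/5 — true.
(b) panel C: |A| = 6, |A ∩ B| = 5; needs |A ∩ B| ≤ 5 — true.
(c) panel E: |A| = 7, |A ∩ B| = 4; needs |A ∩ B| ≥ 4 — true.
(d) panel A: |A| = 7, |A ∩ B| = 2; needs |A ∩ B| = 2 — true.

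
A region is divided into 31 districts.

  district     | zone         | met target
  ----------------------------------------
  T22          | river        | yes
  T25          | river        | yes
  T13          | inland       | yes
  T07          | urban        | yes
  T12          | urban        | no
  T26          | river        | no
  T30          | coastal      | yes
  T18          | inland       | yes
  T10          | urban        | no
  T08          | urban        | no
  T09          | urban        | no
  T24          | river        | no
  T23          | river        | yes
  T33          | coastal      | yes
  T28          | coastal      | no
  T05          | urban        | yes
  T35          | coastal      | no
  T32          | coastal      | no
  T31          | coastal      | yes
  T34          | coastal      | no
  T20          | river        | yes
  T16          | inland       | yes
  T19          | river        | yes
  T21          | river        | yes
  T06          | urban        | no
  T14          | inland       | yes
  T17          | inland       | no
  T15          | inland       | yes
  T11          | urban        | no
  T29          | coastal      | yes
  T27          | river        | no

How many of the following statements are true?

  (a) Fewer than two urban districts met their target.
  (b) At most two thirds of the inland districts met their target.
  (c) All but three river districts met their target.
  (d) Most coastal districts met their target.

1

(a) urban: |A| = 8, |A ∩ B| = 2; needs |A ∩ B| < 2 — false.
(b) inland: |A| = 6, |A ∩ B| = 5; needs |A ∩ B| / |A| ≤ 2/3 — false.
(c) river: |A| = 9, |A ∩ B| = 6; needs |A ∖ B| = 3 — true.
(d) coastal: |A| = 8, |A ∩ B| = 4; needs |A ∩ B| > |A ∖ B| — false.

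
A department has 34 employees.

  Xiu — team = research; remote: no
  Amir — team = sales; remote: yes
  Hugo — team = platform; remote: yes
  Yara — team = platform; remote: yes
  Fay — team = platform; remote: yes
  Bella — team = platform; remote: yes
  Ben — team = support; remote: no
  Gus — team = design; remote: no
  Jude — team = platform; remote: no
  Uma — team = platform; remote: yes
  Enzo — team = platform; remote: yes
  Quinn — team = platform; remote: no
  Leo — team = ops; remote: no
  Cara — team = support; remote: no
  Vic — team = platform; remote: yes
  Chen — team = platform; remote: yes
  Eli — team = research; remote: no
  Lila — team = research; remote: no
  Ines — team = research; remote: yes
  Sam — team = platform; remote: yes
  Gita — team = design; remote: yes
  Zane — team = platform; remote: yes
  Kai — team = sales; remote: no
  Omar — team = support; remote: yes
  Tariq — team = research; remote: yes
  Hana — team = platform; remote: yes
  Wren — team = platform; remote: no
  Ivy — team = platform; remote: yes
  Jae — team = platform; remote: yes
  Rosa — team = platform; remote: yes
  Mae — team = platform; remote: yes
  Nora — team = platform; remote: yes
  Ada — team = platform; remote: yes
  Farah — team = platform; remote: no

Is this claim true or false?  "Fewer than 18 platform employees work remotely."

True

'Fewer than 18 platform employees work remotely' holds iff |A ∩ B| < 18.
|A| = 21, |A ∩ B| = 17, |A ∖ B| = 4.
|A ∩ B| = 17, so the statement is true.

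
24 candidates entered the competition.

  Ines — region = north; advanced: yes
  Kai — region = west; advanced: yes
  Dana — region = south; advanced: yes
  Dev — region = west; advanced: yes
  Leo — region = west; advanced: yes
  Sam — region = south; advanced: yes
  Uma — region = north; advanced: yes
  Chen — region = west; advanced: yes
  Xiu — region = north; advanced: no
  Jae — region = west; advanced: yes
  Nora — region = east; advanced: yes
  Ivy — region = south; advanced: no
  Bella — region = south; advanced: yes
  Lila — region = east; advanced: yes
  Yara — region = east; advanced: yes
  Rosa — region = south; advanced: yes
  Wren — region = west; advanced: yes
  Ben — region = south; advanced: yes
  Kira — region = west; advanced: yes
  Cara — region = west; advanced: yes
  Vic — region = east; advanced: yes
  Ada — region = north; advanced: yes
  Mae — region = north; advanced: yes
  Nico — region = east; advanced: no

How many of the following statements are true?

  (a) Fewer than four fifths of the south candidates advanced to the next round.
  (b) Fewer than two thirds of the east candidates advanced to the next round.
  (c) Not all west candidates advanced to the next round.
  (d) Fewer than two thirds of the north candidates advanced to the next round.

(a) south: |A| = 6, |A ∩ B| = 5; needs |A ∩ B| / |A| < 4/5 — false.
(b) east: |A| = 5, |A ∩ B| = 4; needs |A ∩ B| / |A| < 2/3 — false.
(c) west: |A| = 8, |A ∩ B| = 8; needs A ⊄ B (|A ∖ B| ≥ 1) — false.
(d) north: |A| = 5, |A ∩ B| = 4; needs |A ∩ B| / |A| < 2/3 — false.

0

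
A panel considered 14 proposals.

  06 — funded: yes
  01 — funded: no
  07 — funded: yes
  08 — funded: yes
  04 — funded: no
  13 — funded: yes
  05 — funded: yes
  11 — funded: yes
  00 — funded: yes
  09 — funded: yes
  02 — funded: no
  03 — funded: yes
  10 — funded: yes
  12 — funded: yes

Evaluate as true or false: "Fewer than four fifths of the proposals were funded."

True

'Fewer than four fifths of the proposals were funded' holds iff |A ∩ B| / |A| < 4/5.
A (the restrictor) = {06, 01, 07, 08, 04, 13, 05, 11, 00, 09, 02, 03, 10, 12}, |A| = 14.
A ∩ B = {06, 07, 08, 13, 05, 11, 00, 09, 03, 10, 12}, so |A ∩ B| = 11.
A ∖ B = {01, 04, 02}, so |A ∖ B| = 3.
|A ∩ B|/|A| = 11/14, so the statement is true.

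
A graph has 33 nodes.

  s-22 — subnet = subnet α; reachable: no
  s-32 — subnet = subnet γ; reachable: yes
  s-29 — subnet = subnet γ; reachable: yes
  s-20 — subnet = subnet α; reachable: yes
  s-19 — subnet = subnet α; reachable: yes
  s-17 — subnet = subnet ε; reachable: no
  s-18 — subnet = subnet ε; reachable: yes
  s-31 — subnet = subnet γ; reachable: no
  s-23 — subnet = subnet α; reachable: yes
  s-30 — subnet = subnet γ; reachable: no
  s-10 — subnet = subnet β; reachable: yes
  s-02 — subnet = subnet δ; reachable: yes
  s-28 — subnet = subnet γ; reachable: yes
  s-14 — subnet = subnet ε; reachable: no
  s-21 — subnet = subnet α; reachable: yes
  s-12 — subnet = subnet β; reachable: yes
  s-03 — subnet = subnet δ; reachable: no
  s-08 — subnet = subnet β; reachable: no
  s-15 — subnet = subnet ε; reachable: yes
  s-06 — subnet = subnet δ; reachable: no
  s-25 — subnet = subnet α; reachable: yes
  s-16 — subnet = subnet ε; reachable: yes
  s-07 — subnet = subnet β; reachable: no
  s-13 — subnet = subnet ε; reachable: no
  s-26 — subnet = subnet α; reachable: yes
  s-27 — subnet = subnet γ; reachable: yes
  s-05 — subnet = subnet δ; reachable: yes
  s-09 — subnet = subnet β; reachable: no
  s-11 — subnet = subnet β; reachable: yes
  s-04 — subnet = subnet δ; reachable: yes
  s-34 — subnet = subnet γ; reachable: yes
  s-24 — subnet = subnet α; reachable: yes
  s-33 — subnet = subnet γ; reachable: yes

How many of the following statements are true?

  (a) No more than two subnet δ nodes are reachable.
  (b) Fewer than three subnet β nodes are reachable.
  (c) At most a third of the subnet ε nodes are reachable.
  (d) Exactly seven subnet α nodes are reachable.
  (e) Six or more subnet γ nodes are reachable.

2

(a) subnet δ: |A| = 5, |A ∩ B| = 3; needs |A ∩ B| ≤ 2 — false.
(b) subnet β: |A| = 6, |A ∩ B| = 3; needs |A ∩ B| < 3 — false.
(c) subnet ε: |A| = 6, |A ∩ B| = 3; needs |A ∩ B| / |A| ≤ 1/3 — false.
(d) subnet α: |A| = 8, |A ∩ B| = 7; needs |A ∩ B| = 7 — true.
(e) subnet γ: |A| = 8, |A ∩ B| = 6; needs |A ∩ B| ≥ 6 — true.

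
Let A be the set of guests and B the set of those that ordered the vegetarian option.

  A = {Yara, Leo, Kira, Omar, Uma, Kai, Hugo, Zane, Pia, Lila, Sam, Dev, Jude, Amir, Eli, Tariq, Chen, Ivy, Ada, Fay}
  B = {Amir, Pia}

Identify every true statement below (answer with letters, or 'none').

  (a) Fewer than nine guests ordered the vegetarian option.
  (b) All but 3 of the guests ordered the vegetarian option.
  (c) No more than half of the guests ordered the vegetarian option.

(a), (c)

|A| = 20, |A ∩ B| = 2, |A ∖ B| = 18.
(a) |A ∩ B| < 9: holds.
(b) |A ∖ B| = 3: fails.
(c) |A ∩ B| ≤ |A ∖ B|: holds.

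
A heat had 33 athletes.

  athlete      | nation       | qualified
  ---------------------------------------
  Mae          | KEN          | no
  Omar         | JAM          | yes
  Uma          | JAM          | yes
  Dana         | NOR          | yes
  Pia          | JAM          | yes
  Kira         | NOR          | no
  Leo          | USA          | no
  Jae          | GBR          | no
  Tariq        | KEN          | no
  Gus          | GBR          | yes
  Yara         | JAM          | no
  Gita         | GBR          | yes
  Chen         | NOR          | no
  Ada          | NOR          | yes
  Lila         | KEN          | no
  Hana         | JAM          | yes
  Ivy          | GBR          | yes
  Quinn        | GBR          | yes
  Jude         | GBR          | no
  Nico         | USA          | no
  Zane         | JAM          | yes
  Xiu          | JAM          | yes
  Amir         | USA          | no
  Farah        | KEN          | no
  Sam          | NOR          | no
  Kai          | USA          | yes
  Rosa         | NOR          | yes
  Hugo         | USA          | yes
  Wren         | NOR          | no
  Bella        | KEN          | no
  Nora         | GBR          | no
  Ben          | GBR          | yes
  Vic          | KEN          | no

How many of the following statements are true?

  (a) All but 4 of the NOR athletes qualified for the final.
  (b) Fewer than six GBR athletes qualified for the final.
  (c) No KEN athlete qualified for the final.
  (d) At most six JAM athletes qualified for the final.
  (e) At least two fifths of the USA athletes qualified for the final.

5

(a) NOR: |A| = 7, |A ∩ B| = 3; needs |A ∖ B| = 4 — true.
(b) GBR: |A| = 8, |A ∩ B| = 5; needs |A ∩ B| < 6 — true.
(c) KEN: |A| = 6, |A ∩ B| = 0; needs A ∩ B = ∅ (|A ∩ B| = 0) — true.
(d) JAM: |A| = 7, |A ∩ B| = 6; needs |A ∩ B| ≤ 6 — true.
(e) USA: |A| = 5, |A ∩ B| = 2; needs |A ∩ B| / |A| ≥ 2/5 — true.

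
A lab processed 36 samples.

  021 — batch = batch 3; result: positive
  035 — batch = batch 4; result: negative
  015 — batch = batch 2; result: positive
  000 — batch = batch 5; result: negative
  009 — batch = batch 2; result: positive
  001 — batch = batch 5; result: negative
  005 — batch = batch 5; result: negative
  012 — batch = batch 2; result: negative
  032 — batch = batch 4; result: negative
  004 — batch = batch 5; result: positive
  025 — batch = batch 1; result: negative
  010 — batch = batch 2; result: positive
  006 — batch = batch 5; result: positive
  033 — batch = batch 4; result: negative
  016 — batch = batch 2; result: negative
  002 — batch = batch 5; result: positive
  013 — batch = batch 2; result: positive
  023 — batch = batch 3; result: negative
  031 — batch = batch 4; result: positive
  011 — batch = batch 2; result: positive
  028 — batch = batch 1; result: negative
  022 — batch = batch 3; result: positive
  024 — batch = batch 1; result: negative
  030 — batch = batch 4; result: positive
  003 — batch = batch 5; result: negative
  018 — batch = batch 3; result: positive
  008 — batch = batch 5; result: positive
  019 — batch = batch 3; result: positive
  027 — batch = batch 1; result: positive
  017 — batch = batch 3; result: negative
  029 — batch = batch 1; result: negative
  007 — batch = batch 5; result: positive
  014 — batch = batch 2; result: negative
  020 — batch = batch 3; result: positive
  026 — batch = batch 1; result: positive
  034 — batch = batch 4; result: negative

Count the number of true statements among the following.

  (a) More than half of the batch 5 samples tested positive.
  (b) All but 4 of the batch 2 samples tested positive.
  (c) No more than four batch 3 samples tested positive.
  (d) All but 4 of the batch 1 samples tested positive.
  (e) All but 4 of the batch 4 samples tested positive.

(a) batch 5: |A| = 9, |A ∩ B| = 5; needs |A ∩ B| > |A ∖ B| — true.
(b) batch 2: |A| = 8, |A ∩ B| = 5; needs |A ∖ B| = 4 — false.
(c) batch 3: |A| = 7, |A ∩ B| = 5; needs |A ∩ B| ≤ 4 — false.
(d) batch 1: |A| = 6, |A ∩ B| = 2; needs |A ∖ B| = 4 — true.
(e) batch 4: |A| = 6, |A ∩ B| = 2; needs |A ∖ B| = 4 — true.

3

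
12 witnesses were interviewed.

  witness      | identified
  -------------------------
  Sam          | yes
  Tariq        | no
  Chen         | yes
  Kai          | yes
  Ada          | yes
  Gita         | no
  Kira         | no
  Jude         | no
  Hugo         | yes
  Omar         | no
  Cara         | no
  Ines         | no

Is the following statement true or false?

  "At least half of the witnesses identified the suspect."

False

The determiner here denotes the relation: |A ∩ B| ≥ |A ∖ B|.
A (the restrictor) = {Sam, Tariq, Chen, Kai, Ada, Gita, Kira, Jude, Hugo, Omar, Cara, Ines}, |A| = 12.
A ∩ B = {Sam, Chen, Kai, Ada, Hugo}, so |A ∩ B| = 5.
A ∖ B = {Tariq, Gita, Kira, Jude, Omar, Cara, Ines}, so |A ∖ B| = 7.
5 < 7, so the statement is false.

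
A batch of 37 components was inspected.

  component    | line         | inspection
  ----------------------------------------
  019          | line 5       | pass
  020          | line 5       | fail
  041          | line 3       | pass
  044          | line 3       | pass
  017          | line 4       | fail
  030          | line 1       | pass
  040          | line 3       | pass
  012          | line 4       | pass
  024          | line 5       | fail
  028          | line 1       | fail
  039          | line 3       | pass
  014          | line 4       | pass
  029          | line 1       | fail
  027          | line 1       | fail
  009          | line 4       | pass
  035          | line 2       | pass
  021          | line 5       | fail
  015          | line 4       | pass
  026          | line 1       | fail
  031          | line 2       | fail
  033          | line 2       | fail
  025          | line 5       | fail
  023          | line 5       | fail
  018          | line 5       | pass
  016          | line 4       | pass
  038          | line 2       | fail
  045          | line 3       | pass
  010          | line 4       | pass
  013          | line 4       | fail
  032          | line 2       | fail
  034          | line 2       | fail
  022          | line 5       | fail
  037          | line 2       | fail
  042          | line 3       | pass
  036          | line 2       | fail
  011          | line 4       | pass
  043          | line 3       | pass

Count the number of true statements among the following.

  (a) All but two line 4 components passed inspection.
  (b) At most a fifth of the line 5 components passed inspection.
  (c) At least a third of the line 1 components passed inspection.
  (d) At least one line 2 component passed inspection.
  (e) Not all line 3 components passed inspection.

2

(a) line 4: |A| = 9, |A ∩ B| = 7; needs |A ∖ B| = 2 — true.
(b) line 5: |A| = 8, |A ∩ B| = 2; needs |A ∩ B| / |A| ≤ 1/5 — false.
(c) line 1: |A| = 5, |A ∩ B| = 1; needs |A ∩ B| / |A| ≥ 1/3 — false.
(d) line 2: |A| = 8, |A ∩ B| = 1; needs A ∩ B ≠ ∅ (|A ∩ B| ≥ 1) — true.
(e) line 3: |A| = 7, |A ∩ B| = 7; needs A ⊄ B (|A ∖ B| ≥ 1) — false.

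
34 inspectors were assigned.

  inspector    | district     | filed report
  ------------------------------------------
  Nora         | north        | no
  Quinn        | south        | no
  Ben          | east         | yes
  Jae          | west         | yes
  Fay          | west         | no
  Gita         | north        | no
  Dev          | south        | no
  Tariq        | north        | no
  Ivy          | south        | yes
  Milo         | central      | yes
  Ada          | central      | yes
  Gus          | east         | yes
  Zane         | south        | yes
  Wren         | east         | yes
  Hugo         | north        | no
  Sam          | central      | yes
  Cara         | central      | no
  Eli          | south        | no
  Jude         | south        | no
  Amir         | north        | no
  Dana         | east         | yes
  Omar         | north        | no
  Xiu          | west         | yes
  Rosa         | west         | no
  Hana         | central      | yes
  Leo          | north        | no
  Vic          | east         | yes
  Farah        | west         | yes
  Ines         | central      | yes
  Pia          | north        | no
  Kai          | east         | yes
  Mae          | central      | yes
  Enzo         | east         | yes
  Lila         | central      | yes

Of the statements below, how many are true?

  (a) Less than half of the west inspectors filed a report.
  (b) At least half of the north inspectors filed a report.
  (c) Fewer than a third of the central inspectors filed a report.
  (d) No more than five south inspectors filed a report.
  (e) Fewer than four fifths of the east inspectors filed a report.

1

(a) west: |A| = 5, |A ∩ B| = 3; needs |A ∩ B| < |A ∖ B| — false.
(b) north: |A| = 8, |A ∩ B| = 0; needs |A ∩ B| ≥ |A ∖ B| — false.
(c) central: |A| = 8, |A ∩ B| = 7; needs |A ∩ B| / |A| < 1/3 — false.
(d) south: |A| = 6, |A ∩ B| = 2; needs |A ∩ B| ≤ 5 — true.
(e) east: |A| = 7, |A ∩ B| = 7; needs |A ∩ B| / |A| < 4/5 — false.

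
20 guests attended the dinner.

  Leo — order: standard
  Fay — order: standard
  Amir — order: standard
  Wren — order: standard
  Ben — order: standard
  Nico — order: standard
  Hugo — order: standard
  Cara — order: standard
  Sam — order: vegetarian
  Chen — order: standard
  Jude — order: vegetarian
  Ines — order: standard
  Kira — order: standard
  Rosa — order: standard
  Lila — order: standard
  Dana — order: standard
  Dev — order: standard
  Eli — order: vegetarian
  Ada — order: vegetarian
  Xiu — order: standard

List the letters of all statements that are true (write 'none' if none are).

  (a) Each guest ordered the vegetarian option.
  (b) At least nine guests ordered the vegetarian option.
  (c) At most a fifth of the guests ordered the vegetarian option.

|A| = 20, |A ∩ B| = 4, |A ∖ B| = 16.
(a) A ⊆ B, i.e. every element of A is in B (|A ∖ B| = 0): fails.
(b) |A ∩ B| ≥ 9: fails.
(c) |A ∩ B| / |A| ≤ 1/5: holds.

(c)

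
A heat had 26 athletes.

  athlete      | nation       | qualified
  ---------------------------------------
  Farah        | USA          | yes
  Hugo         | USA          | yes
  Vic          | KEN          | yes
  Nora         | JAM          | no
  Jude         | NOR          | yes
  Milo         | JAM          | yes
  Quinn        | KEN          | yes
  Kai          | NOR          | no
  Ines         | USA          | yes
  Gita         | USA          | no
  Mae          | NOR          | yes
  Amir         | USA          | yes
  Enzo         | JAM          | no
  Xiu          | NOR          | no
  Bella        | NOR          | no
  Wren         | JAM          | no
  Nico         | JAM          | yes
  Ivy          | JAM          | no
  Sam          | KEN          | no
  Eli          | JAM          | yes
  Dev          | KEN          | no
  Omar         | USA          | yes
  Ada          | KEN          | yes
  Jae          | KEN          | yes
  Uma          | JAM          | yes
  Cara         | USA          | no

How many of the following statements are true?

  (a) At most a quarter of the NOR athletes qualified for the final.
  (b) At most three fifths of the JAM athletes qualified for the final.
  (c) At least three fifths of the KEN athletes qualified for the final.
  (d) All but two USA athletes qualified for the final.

3

(a) NOR: |A| = 5, |A ∩ B| = 2; needs |A ∩ B| / |A| ≤ 1/4 — false.
(b) JAM: |A| = 8, |A ∩ B| = 4; needs |A ∩ B| / |A| ≤ 3/5 — true.
(c) KEN: |A| = 6, |A ∩ B| = 4; needs |A ∩ B| / |A| ≥ 3/5 — true.
(d) USA: |A| = 7, |A ∩ B| = 5; needs |A ∖ B| = 2 — true.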